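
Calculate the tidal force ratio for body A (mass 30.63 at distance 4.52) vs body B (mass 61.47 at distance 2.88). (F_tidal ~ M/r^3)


Ratio = (M1/r1^3) / (M2/r2^3) = (30.63/4.52^3) / (61.47/2.88^3) = 0.1289

0.1289


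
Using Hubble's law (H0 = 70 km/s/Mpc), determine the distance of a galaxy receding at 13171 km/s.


d = v / H0 = 13171 / 70 = 188.1571

188.1571 Mpc


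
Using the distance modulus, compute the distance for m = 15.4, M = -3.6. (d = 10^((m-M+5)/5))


d = 10^((m - M + 5)/5) = 10^((15.4 - -3.6 + 5)/5) = 63095.7344

63095.7344 pc


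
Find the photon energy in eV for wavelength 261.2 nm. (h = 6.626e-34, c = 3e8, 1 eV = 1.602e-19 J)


E = hc/lambda = 6.626e-34 * 3e8 / 2.612e-07 = 7.610e-19 J = 4.7505 eV

4.7505 eV


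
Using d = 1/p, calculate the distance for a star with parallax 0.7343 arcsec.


d = 1/p = 1/0.7343 = 1.3618

1.3618 pc


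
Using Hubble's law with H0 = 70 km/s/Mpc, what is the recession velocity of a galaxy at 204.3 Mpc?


v = H0 * d = 70 * 204.3 = 14301.0

14301.0 km/s


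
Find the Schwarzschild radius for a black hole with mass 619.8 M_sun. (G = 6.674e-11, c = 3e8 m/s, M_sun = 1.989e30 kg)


M = 619.8 * 1.989e30 kg = 1.2327822e+33 kg. rs = 2GM/c^2 = 2 * 6.674e-11 * 1.2327822e+33 / (3e8)^2 = 1.828e+06

1.828e+06 m


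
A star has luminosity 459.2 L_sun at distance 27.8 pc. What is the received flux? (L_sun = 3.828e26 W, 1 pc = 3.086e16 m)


F = L / (4*pi*d^2) = 1.758e+29 / (4*pi*(8.579e+17)^2) = 1.901e-08

1.901e-08 W/m^2


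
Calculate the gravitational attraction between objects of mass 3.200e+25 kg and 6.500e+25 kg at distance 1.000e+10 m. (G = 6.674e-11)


F = G*m1*m2/r^2 = 6.674e-11 * 3.200e+25 * 6.500e+25 / (1.000e+10)^2 = 6.674e-11 * 2.080e+51 / 1.000e+20 = 1.388e+21

1.388e+21 N


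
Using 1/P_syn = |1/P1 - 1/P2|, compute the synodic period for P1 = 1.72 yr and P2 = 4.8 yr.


1/P_syn = |1/P1 - 1/P2| = |1/1.72 - 1/4.8| => P_syn = 2.6805

2.6805 years


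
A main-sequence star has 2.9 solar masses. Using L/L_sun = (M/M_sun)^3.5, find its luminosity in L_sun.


L/L_sun = (M/M_sun)^3.5 = 2.9^3.5 = 41.533

41.533 L_sun


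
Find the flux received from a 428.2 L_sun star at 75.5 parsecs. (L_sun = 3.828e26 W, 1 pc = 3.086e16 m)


F = L / (4*pi*d^2) = 1.639e+29 / (4*pi*(2.330e+18)^2) = 2.403e-09

2.403e-09 W/m^2


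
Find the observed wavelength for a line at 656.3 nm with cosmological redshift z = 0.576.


lam_obs = lam_emit * (1 + z) = 656.3 * (1 + 0.576) = 1034.3288

1034.3288 nm


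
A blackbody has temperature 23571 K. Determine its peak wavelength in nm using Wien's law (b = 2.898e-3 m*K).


lam_max = b / T = 2.898e-3 / 23571 = 1.229e-07 m = 122.9477 nm

122.9477 nm


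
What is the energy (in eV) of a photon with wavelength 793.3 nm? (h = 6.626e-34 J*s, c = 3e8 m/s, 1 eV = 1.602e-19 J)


E = hc/lambda = 6.626e-34 * 3e8 / 7.933e-07 = 2.506e-19 J = 1.5641 eV

1.5641 eV


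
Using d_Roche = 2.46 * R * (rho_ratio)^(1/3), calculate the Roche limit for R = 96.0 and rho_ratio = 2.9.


d_Roche = 2.46 * 96.0 * 2.9^(1/3) = 336.7743

336.7743


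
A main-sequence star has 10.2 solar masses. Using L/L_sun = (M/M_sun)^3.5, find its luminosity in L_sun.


L/L_sun = (M/M_sun)^3.5 = 10.2^3.5 = 3389.2266

3389.2266 L_sun


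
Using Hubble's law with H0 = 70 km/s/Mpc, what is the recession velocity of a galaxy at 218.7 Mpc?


v = H0 * d = 70 * 218.7 = 15309.0

15309.0 km/s


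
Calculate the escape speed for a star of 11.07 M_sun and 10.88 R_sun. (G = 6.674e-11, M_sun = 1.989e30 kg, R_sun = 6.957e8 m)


M = 11.07 * 1.989e30 kg = 2.201823e+31 kg; R = 10.88 * 6.957e8 m = 7.569216e+09 m. v_esc = sqrt(2GM/R) = sqrt(2 * 6.674e-11 * 2.201823e+31 / 7.569216e+09) = 623123.1003

623123.1003 m/s


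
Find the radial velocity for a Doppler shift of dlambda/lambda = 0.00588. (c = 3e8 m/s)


v = (dlambda/lambda) * c = 0.00588 * 3e8 = 1.764e+06

1.764e+06 m/s


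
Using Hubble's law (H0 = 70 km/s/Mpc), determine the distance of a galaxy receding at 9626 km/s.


d = v / H0 = 9626 / 70 = 137.5143

137.5143 Mpc


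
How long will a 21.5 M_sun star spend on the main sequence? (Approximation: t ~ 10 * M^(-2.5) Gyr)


t = 10 * M^(-2.5) = 10 * 21.5^(-2.5) = 0.0047

0.0047 Gyr


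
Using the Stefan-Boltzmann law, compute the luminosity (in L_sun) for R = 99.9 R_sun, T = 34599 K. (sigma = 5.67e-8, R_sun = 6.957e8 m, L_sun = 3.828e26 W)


R = 99.9 * 6.957e8 m = 6.950043e+10 m. L = 4*pi*R^2*sigma*T^4 = 4*pi*(6.950043e+10)^2 * 5.67e-8 * 34599^4 = 4.931988929e+33 W. L/L_sun = 4.931988929e+33 / 3.828e26 = 1.288e+07

1.288e+07 L_sun


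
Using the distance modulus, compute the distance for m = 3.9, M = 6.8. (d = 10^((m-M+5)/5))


d = 10^((m - M + 5)/5) = 10^((3.9 - 6.8 + 5)/5) = 2.6303

2.6303 pc


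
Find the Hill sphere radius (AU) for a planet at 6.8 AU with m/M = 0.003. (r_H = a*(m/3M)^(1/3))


r_H = a * (m/3M)^(1/3) = 6.8 * (0.003/3)^(1/3) = 0.68

0.68 AU


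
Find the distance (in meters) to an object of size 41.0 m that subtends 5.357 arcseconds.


D = size / theta_rad, theta_rad = 5.357 * pi/(180*3600) = 2.597e-05, D = 1.579e+06

1.579e+06 m


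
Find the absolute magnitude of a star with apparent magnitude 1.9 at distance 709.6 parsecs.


M = m - 5*log10(d) + 5 = 1.9 - 5*log10(709.6) + 5 = -7.3551

-7.3551


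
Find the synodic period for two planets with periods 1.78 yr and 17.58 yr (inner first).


1/P_syn = |1/P1 - 1/P2| = |1/1.78 - 1/17.58| => P_syn = 1.9805

1.9805 years


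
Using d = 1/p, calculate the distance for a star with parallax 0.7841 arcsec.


d = 1/p = 1/0.7841 = 1.2753

1.2753 pc


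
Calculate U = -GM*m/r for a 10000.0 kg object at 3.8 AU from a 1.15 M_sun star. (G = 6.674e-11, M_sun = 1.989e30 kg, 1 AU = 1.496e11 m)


M = 1.15 * 1.989e30 kg = 2.28735e+30 kg; r = 3.8 AU * 1.496e11 m/AU = 5.6848e+11 m. U = -GM*m/r = -(6.674e-11 * 2.28735e+30 * 10000.0) / 5.6848e+11 = -2.685e+12

-2.685e+12 J


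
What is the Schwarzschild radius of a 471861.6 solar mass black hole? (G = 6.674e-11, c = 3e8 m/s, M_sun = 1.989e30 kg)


M = 471861.6 * 1.989e30 kg = 9.385327224e+35 kg. rs = 2GM/c^2 = 2 * 6.674e-11 * 9.385327224e+35 / (3e8)^2 = 1.392e+09

1.392e+09 m


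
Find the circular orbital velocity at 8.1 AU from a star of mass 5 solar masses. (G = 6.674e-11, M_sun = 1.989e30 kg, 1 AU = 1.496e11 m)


v = sqrt(GM/r) = sqrt(6.674e-11 * 9.945e+30 / 1.212e+12) = 23403.8437

23403.8437 m/s


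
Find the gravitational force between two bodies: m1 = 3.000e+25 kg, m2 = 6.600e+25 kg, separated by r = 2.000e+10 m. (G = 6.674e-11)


F = G*m1*m2/r^2 = 6.674e-11 * 3.000e+25 * 6.600e+25 / (2.000e+10)^2 = 6.674e-11 * 1.980e+51 / 4.000e+20 = 3.304e+20

3.304e+20 N


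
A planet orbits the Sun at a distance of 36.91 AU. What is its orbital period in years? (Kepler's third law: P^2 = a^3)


P = a^(3/2) = 36.91^1.5 = 224.2415

224.2415 years


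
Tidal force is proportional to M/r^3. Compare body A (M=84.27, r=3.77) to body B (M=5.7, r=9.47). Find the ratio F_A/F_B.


Ratio = (M1/r1^3) / (M2/r2^3) = (84.27/3.77^3) / (5.7/9.47^3) = 234.3279

234.3279


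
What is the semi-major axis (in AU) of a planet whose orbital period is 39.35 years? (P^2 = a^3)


a = P^(2/3) = 39.35^(2/3) = 11.569

11.569 AU


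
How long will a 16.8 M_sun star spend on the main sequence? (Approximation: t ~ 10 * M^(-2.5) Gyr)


t = 10 * M^(-2.5) = 10 * 16.8^(-2.5) = 0.0086

0.0086 Gyr


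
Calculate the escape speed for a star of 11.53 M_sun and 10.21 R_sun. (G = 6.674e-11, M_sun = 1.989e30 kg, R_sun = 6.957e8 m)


M = 11.53 * 1.989e30 kg = 2.293317e+31 kg; R = 10.21 * 6.957e8 m = 7.103097e+09 m. v_esc = sqrt(2GM/R) = sqrt(2 * 6.674e-11 * 2.293317e+31 / 7.103097e+09) = 656472.0972

656472.0972 m/s


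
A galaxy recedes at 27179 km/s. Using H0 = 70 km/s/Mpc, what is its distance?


d = v / H0 = 27179 / 70 = 388.2714

388.2714 Mpc


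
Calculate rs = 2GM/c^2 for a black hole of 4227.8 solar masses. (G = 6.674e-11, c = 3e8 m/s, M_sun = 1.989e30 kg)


M = 4227.8 * 1.989e30 kg = 8.4090942e+33 kg. rs = 2GM/c^2 = 2 * 6.674e-11 * 8.4090942e+33 / (3e8)^2 = 1.247e+07

1.247e+07 m


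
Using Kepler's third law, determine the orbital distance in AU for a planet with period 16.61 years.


a = P^(2/3) = 16.61^(2/3) = 6.51

6.51 AU


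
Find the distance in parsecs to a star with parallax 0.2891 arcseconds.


d = 1/p = 1/0.2891 = 3.459

3.459 pc


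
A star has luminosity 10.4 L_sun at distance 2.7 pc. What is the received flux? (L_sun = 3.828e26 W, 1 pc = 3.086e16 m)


F = L / (4*pi*d^2) = 3.981e+27 / (4*pi*(8.332e+16)^2) = 4.563e-08

4.563e-08 W/m^2


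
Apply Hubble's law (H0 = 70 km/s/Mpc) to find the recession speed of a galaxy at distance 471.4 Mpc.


v = H0 * d = 70 * 471.4 = 32998.0

32998.0 km/s


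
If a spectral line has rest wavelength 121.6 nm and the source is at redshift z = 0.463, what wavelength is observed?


lam_obs = lam_emit * (1 + z) = 121.6 * (1 + 0.463) = 177.9008

177.9008 nm


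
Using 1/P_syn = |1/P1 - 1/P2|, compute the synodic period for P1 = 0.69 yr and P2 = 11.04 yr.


1/P_syn = |1/P1 - 1/P2| = |1/0.69 - 1/11.04| => P_syn = 0.736

0.736 years


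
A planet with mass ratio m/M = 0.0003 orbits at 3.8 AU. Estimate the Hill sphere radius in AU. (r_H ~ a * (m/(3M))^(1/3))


r_H = a * (m/3M)^(1/3) = 3.8 * (0.0003/3)^(1/3) = 0.1764

0.1764 AU


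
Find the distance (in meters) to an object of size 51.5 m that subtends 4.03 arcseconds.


D = size / theta_rad, theta_rad = 4.03 * pi/(180*3600) = 1.954e-05, D = 2.636e+06

2.636e+06 m


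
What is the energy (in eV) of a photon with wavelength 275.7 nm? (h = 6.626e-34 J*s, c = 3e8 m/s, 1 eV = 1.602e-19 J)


E = hc/lambda = 6.626e-34 * 3e8 / 2.757e-07 = 7.210e-19 J = 4.5006 eV

4.5006 eV


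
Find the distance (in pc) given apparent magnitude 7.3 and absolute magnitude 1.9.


d = 10^((m - M + 5)/5) = 10^((7.3 - 1.9 + 5)/5) = 120.2264

120.2264 pc


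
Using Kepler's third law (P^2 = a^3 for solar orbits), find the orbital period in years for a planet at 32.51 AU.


P = a^(3/2) = 32.51^1.5 = 185.364

185.364 years


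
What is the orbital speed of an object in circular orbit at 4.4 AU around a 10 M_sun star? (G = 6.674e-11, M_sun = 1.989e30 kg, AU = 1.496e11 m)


v = sqrt(GM/r) = sqrt(6.674e-11 * 1.989e+31 / 6.582e+11) = 44907.4461

44907.4461 m/s


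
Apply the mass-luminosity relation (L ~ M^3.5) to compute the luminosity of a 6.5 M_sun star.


L/L_sun = (M/M_sun)^3.5 = 6.5^3.5 = 700.1591

700.1591 L_sun


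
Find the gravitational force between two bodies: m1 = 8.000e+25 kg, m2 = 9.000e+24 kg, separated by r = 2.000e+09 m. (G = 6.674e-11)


F = G*m1*m2/r^2 = 6.674e-11 * 8.000e+25 * 9.000e+24 / (2.000e+09)^2 = 6.674e-11 * 7.200e+50 / 4.000e+18 = 1.201e+22

1.201e+22 N


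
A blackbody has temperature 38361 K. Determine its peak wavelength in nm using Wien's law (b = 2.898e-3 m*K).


lam_max = b / T = 2.898e-3 / 38361 = 7.555e-08 m = 75.5455 nm

75.5455 nm


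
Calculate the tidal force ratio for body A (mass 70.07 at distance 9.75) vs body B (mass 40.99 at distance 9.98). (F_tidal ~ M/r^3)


Ratio = (M1/r1^3) / (M2/r2^3) = (70.07/9.75^3) / (40.99/9.98^3) = 1.8333

1.8333


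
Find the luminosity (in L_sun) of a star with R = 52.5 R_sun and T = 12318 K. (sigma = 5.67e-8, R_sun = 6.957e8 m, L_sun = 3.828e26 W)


R = 52.5 * 6.957e8 m = 3.652425e+10 m. L = 4*pi*R^2*sigma*T^4 = 4*pi*(3.652425e+10)^2 * 5.67e-8 * 12318^4 = 2.188347743e+31 W. L/L_sun = 2.188347743e+31 / 3.828e26 = 57166.8689

57166.8689 L_sun


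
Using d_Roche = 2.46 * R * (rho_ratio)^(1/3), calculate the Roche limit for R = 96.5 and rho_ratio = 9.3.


d_Roche = 2.46 * 96.5 * 9.3^(1/3) = 499.2178

499.2178


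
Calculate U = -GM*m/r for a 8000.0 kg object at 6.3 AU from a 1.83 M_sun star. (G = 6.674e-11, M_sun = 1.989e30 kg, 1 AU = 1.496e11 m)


M = 1.83 * 1.989e30 kg = 3.63987e+30 kg; r = 6.3 AU * 1.496e11 m/AU = 9.4248e+11 m. U = -GM*m/r = -(6.674e-11 * 3.63987e+30 * 8000.0) / 9.4248e+11 = -2.062e+12

-2.062e+12 J


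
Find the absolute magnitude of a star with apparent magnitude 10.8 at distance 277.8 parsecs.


M = m - 5*log10(d) + 5 = 10.8 - 5*log10(277.8) + 5 = 3.5813

3.5813


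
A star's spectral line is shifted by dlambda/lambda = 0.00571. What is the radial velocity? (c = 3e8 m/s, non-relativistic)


v = (dlambda/lambda) * c = 0.00571 * 3e8 = 1.713e+06

1.713e+06 m/s


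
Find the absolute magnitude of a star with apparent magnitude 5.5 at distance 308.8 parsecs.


M = m - 5*log10(d) + 5 = 5.5 - 5*log10(308.8) + 5 = -1.9484

-1.9484


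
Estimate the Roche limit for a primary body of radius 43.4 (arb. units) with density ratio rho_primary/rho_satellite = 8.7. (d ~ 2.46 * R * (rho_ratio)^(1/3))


d_Roche = 2.46 * 43.4 * 8.7^(1/3) = 219.5826

219.5826


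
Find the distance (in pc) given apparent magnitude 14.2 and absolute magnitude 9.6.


d = 10^((m - M + 5)/5) = 10^((14.2 - 9.6 + 5)/5) = 83.1764

83.1764 pc


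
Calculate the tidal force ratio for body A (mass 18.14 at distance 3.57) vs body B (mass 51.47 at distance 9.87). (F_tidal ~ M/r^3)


Ratio = (M1/r1^3) / (M2/r2^3) = (18.14/3.57^3) / (51.47/9.87^3) = 7.4478

7.4478


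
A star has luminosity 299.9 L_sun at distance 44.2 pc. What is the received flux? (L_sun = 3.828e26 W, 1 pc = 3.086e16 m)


F = L / (4*pi*d^2) = 1.148e+29 / (4*pi*(1.364e+18)^2) = 4.910e-09

4.910e-09 W/m^2


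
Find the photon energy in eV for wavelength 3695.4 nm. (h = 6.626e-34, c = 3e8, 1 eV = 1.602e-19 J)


E = hc/lambda = 6.626e-34 * 3e8 / 3.695e-06 = 5.379e-20 J = 0.3358 eV

0.3358 eV


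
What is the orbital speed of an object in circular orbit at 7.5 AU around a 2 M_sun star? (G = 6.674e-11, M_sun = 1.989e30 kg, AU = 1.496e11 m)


v = sqrt(GM/r) = sqrt(6.674e-11 * 3.978e+30 / 1.122e+12) = 15382.5757

15382.5757 m/s


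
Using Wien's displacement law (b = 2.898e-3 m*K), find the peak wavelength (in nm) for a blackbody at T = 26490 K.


lam_max = b / T = 2.898e-3 / 26490 = 1.094e-07 m = 109.3998 nm

109.3998 nm


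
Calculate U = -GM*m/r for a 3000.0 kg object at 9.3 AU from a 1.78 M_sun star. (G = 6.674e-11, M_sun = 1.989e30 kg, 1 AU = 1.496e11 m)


M = 1.78 * 1.989e30 kg = 3.54042e+30 kg; r = 9.3 AU * 1.496e11 m/AU = 1.39128e+12 m. U = -GM*m/r = -(6.674e-11 * 3.54042e+30 * 3000.0) / 1.39128e+12 = -5.095e+11

-5.095e+11 J


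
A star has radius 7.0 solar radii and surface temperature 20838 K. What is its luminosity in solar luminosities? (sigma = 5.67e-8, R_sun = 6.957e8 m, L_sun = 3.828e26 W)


R = 7.0 * 6.957e8 m = 4.8699e+09 m. L = 4*pi*R^2*sigma*T^4 = 4*pi*(4.8699e+09)^2 * 5.67e-8 * 20838^4 = 3.186083434e+30 W. L/L_sun = 3.186083434e+30 / 3.828e26 = 8323.102

8323.102 L_sun


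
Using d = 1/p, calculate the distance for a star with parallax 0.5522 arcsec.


d = 1/p = 1/0.5522 = 1.8109

1.8109 pc


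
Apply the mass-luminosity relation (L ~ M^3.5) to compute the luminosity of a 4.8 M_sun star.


L/L_sun = (M/M_sun)^3.5 = 4.8^3.5 = 242.2949

242.2949 L_sun


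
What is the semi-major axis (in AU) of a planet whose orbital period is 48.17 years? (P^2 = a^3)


a = P^(2/3) = 48.17^(2/3) = 13.2389

13.2389 AU


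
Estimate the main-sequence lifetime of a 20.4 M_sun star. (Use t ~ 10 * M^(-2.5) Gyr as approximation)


t = 10 * M^(-2.5) = 10 * 20.4^(-2.5) = 0.0053

0.0053 Gyr


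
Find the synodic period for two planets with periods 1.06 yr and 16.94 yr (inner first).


1/P_syn = |1/P1 - 1/P2| = |1/1.06 - 1/16.94| => P_syn = 1.1308

1.1308 years


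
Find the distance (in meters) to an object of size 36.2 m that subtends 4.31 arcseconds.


D = size / theta_rad, theta_rad = 4.31 * pi/(180*3600) = 2.090e-05, D = 1.732e+06

1.732e+06 m


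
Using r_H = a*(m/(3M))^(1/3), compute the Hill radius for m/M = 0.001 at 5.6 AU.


r_H = a * (m/3M)^(1/3) = 5.6 * (0.001/3)^(1/3) = 0.3883

0.3883 AU


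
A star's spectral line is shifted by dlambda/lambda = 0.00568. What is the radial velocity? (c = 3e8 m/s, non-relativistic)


v = (dlambda/lambda) * c = 0.00568 * 3e8 = 1.704e+06

1.704e+06 m/s


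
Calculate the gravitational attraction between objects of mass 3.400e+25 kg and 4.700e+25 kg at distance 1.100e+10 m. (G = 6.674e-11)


F = G*m1*m2/r^2 = 6.674e-11 * 3.400e+25 * 4.700e+25 / (1.100e+10)^2 = 6.674e-11 * 1.598e+51 / 1.210e+20 = 8.814e+20

8.814e+20 N


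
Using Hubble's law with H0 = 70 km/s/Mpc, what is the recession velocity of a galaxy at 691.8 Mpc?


v = H0 * d = 70 * 691.8 = 48426.0

48426.0 km/s


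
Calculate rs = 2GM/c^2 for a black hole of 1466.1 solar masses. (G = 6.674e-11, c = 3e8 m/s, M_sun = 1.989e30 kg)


M = 1466.1 * 1.989e30 kg = 2.9160729e+33 kg. rs = 2GM/c^2 = 2 * 6.674e-11 * 2.9160729e+33 / (3e8)^2 = 4.325e+06

4.325e+06 m


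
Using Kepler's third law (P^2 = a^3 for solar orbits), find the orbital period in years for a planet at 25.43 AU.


P = a^(3/2) = 25.43^1.5 = 128.2388

128.2388 years


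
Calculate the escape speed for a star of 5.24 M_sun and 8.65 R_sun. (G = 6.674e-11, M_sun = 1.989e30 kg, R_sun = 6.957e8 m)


M = 5.24 * 1.989e30 kg = 1.042236e+31 kg; R = 8.65 * 6.957e8 m = 6.017805e+09 m. v_esc = sqrt(2GM/R) = sqrt(2 * 6.674e-11 * 1.042236e+31 / 6.017805e+09) = 480808.4356

480808.4356 m/s


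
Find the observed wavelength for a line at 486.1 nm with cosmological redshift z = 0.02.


lam_obs = lam_emit * (1 + z) = 486.1 * (1 + 0.02) = 495.822

495.822 nm


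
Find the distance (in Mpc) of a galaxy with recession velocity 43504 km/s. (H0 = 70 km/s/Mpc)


d = v / H0 = 43504 / 70 = 621.4857

621.4857 Mpc


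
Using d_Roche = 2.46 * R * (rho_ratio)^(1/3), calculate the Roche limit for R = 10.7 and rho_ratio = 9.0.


d_Roche = 2.46 * 10.7 * 9.0^(1/3) = 54.752

54.752


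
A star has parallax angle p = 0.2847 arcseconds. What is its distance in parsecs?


d = 1/p = 1/0.2847 = 3.5125

3.5125 pc


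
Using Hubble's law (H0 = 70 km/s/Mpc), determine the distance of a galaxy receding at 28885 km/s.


d = v / H0 = 28885 / 70 = 412.6429

412.6429 Mpc


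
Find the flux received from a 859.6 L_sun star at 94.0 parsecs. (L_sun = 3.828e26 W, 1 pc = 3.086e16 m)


F = L / (4*pi*d^2) = 3.291e+29 / (4*pi*(2.901e+18)^2) = 3.112e-09

3.112e-09 W/m^2


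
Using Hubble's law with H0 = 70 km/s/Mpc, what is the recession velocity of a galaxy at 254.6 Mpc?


v = H0 * d = 70 * 254.6 = 17822.0

17822.0 km/s


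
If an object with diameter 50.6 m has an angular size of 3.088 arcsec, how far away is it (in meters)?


D = size / theta_rad, theta_rad = 3.088 * pi/(180*3600) = 1.497e-05, D = 3.380e+06

3.380e+06 m


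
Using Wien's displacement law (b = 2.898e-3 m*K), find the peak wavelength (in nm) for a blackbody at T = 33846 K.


lam_max = b / T = 2.898e-3 / 33846 = 8.562e-08 m = 85.6231 nm

85.6231 nm


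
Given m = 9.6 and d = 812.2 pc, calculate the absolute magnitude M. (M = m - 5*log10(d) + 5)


M = m - 5*log10(d) + 5 = 9.6 - 5*log10(812.2) + 5 = 0.0517

0.0517


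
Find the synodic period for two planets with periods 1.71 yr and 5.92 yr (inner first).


1/P_syn = |1/P1 - 1/P2| = |1/1.71 - 1/5.92| => P_syn = 2.4046

2.4046 years


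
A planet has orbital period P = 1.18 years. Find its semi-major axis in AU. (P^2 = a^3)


a = P^(2/3) = 1.18^(2/3) = 1.1167

1.1167 AU


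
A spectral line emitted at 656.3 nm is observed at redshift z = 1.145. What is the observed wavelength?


lam_obs = lam_emit * (1 + z) = 656.3 * (1 + 1.145) = 1407.7635

1407.7635 nm


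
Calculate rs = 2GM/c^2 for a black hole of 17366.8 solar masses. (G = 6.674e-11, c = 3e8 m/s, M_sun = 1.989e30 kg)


M = 17366.8 * 1.989e30 kg = 3.45425652e+34 kg. rs = 2GM/c^2 = 2 * 6.674e-11 * 3.45425652e+34 / (3e8)^2 = 5.123e+07

5.123e+07 m


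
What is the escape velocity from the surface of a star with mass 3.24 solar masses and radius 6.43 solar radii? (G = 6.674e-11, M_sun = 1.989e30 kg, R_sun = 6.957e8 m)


M = 3.24 * 1.989e30 kg = 6.44436e+30 kg; R = 6.43 * 6.957e8 m = 4.473351e+09 m. v_esc = sqrt(2GM/R) = sqrt(2 * 6.674e-11 * 6.44436e+30 / 4.473351e+09) = 438512.0253

438512.0253 m/s


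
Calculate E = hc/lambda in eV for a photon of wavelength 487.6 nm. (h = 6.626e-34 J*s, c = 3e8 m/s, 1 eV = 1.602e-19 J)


E = hc/lambda = 6.626e-34 * 3e8 / 4.876e-07 = 4.077e-19 J = 2.5448 eV

2.5448 eV


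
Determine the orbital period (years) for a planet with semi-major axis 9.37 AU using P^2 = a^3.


P = a^(3/2) = 9.37^1.5 = 28.682

28.682 years


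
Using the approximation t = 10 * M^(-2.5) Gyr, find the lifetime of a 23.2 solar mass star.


t = 10 * M^(-2.5) = 10 * 23.2^(-2.5) = 0.0039

0.0039 Gyr


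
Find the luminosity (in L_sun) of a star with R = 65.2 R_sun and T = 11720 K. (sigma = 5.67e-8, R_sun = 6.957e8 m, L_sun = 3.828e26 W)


R = 65.2 * 6.957e8 m = 4.535964e+10 m. L = 4*pi*R^2*sigma*T^4 = 4*pi*(4.535964e+10)^2 * 5.67e-8 * 11720^4 = 2.765938808e+31 W. L/L_sun = 2.765938808e+31 / 3.828e26 = 72255.4548

72255.4548 L_sun


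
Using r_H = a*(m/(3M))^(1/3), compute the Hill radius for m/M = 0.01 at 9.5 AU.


r_H = a * (m/3M)^(1/3) = 9.5 * (0.01/3)^(1/3) = 1.4191

1.4191 AU


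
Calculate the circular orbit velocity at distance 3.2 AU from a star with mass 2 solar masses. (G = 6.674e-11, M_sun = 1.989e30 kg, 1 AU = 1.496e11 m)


v = sqrt(GM/r) = sqrt(6.674e-11 * 3.978e+30 / 4.787e+11) = 23549.6634

23549.6634 m/s


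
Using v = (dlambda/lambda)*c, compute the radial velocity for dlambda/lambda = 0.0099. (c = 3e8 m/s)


v = (dlambda/lambda) * c = 0.0099 * 3e8 = 2.970e+06

2.970e+06 m/s


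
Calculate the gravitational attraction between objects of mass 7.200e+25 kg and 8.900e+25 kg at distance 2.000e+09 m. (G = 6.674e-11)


F = G*m1*m2/r^2 = 6.674e-11 * 7.200e+25 * 8.900e+25 / (2.000e+09)^2 = 6.674e-11 * 6.408e+51 / 4.000e+18 = 1.069e+23

1.069e+23 N


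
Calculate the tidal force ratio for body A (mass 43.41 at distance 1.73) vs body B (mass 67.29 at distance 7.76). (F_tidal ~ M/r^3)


Ratio = (M1/r1^3) / (M2/r2^3) = (43.41/1.73^3) / (67.29/7.76^3) = 58.2219

58.2219


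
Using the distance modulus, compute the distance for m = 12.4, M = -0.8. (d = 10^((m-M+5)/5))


d = 10^((m - M + 5)/5) = 10^((12.4 - -0.8 + 5)/5) = 4365.1583

4365.1583 pc


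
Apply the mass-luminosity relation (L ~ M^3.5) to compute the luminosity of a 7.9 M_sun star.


L/L_sun = (M/M_sun)^3.5 = 7.9^3.5 = 1385.7817

1385.7817 L_sun


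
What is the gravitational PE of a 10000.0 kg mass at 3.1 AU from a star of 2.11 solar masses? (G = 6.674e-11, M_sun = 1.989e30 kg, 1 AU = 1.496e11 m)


M = 2.11 * 1.989e30 kg = 4.19679e+30 kg; r = 3.1 AU * 1.496e11 m/AU = 4.6376e+11 m. U = -GM*m/r = -(6.674e-11 * 4.19679e+30 * 10000.0) / 4.6376e+11 = -6.040e+12

-6.040e+12 J


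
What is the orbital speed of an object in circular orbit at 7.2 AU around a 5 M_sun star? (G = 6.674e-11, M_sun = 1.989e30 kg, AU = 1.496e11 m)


v = sqrt(GM/r) = sqrt(6.674e-11 * 9.945e+30 / 1.077e+12) = 24823.5249

24823.5249 m/s


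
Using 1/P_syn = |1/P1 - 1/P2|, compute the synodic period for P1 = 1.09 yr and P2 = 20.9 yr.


1/P_syn = |1/P1 - 1/P2| = |1/1.09 - 1/20.9| => P_syn = 1.15

1.15 years


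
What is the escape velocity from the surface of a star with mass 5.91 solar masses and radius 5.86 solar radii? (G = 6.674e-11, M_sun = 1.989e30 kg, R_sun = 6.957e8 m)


M = 5.91 * 1.989e30 kg = 1.175499e+31 kg; R = 5.86 * 6.957e8 m = 4.076802e+09 m. v_esc = sqrt(2GM/R) = sqrt(2 * 6.674e-11 * 1.175499e+31 / 4.076802e+09) = 620382.3325

620382.3325 m/s


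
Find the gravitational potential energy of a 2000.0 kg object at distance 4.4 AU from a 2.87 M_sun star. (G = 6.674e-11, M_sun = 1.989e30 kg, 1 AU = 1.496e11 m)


M = 2.87 * 1.989e30 kg = 5.70843e+30 kg; r = 4.4 AU * 1.496e11 m/AU = 6.5824e+11 m. U = -GM*m/r = -(6.674e-11 * 5.70843e+30 * 2000.0) / 6.5824e+11 = -1.158e+12

-1.158e+12 J


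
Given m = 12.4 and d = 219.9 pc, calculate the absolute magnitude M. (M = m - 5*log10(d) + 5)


M = m - 5*log10(d) + 5 = 12.4 - 5*log10(219.9) + 5 = 5.6889

5.6889


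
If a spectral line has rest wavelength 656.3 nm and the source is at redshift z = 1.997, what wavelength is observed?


lam_obs = lam_emit * (1 + z) = 656.3 * (1 + 1.997) = 1966.9311

1966.9311 nm


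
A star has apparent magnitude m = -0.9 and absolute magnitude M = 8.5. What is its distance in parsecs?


d = 10^((m - M + 5)/5) = 10^((-0.9 - 8.5 + 5)/5) = 0.1318

0.1318 pc


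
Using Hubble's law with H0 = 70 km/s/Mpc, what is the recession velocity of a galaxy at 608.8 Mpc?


v = H0 * d = 70 * 608.8 = 42616.0

42616.0 km/s


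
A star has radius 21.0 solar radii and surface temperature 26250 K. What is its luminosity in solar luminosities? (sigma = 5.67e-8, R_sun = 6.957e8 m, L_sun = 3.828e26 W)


R = 21.0 * 6.957e8 m = 1.46097e+10 m. L = 4*pi*R^2*sigma*T^4 = 4*pi*(1.46097e+10)^2 * 5.67e-8 * 26250^4 = 7.220923601e+31 W. L/L_sun = 7.220923601e+31 / 3.828e26 = 188634.3678

188634.3678 L_sun


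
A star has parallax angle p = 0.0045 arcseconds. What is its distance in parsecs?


d = 1/p = 1/0.0045 = 222.2222

222.2222 pc


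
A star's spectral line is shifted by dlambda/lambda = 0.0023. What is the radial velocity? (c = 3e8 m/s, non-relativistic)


v = (dlambda/lambda) * c = 0.0023 * 3e8 = 690000.0

690000.0 m/s


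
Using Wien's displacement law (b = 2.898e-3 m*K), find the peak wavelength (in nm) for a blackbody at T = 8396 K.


lam_max = b / T = 2.898e-3 / 8396 = 3.452e-07 m = 345.1644 nm

345.1644 nm


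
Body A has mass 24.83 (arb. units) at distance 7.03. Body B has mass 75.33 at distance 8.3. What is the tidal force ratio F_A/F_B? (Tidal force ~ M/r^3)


Ratio = (M1/r1^3) / (M2/r2^3) = (24.83/7.03^3) / (75.33/8.3^3) = 0.5425

0.5425


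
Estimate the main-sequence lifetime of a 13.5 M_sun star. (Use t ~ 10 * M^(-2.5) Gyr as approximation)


t = 10 * M^(-2.5) = 10 * 13.5^(-2.5) = 0.0149

0.0149 Gyr


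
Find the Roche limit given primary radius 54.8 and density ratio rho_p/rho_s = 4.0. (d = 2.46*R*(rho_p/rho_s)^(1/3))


d_Roche = 2.46 * 54.8 * 4.0^(1/3) = 213.9944

213.9944


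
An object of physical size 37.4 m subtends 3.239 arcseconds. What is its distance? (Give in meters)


D = size / theta_rad, theta_rad = 3.239 * pi/(180*3600) = 1.570e-05, D = 2.382e+06

2.382e+06 m


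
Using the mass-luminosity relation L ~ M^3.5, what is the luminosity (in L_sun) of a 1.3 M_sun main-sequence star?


L/L_sun = (M/M_sun)^3.5 = 1.3^3.5 = 2.505

2.505 L_sun


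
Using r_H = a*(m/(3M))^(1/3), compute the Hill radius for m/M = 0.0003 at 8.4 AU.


r_H = a * (m/3M)^(1/3) = 8.4 * (0.0003/3)^(1/3) = 0.3899

0.3899 AU


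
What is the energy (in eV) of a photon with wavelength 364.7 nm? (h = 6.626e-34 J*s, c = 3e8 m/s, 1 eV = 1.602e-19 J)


E = hc/lambda = 6.626e-34 * 3e8 / 3.647e-07 = 5.451e-19 J = 3.4023 eV

3.4023 eV


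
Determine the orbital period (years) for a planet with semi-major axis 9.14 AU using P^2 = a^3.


P = a^(3/2) = 9.14^1.5 = 27.6324

27.6324 years


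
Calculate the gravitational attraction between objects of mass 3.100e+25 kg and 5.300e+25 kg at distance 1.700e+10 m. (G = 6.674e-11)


F = G*m1*m2/r^2 = 6.674e-11 * 3.100e+25 * 5.300e+25 / (1.700e+10)^2 = 6.674e-11 * 1.643e+51 / 2.890e+20 = 3.794e+20

3.794e+20 N


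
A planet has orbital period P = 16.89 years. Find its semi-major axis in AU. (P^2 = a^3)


a = P^(2/3) = 16.89^(2/3) = 6.5829

6.5829 AU


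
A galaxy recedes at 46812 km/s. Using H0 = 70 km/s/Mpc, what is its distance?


d = v / H0 = 46812 / 70 = 668.7429

668.7429 Mpc


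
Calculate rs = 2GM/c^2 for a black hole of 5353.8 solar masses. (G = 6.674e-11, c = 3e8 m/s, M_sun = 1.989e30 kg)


M = 5353.8 * 1.989e30 kg = 1.06487082e+34 kg. rs = 2GM/c^2 = 2 * 6.674e-11 * 1.06487082e+34 / (3e8)^2 = 1.579e+07

1.579e+07 m


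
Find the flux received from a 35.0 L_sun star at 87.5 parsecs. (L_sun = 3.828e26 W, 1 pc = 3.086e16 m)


F = L / (4*pi*d^2) = 1.340e+28 / (4*pi*(2.700e+18)^2) = 1.462e-10

1.462e-10 W/m^2


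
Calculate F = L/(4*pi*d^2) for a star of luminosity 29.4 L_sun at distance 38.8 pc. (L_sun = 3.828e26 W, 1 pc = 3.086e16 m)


F = L / (4*pi*d^2) = 1.125e+28 / (4*pi*(1.197e+18)^2) = 6.247e-10

6.247e-10 W/m^2


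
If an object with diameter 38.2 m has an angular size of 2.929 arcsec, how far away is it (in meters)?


D = size / theta_rad, theta_rad = 2.929 * pi/(180*3600) = 1.420e-05, D = 2.690e+06

2.690e+06 m


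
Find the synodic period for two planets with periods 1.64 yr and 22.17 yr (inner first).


1/P_syn = |1/P1 - 1/P2| = |1/1.64 - 1/22.17| => P_syn = 1.771

1.771 years


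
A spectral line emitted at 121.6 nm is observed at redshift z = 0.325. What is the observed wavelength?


lam_obs = lam_emit * (1 + z) = 121.6 * (1 + 0.325) = 161.12

161.12 nm


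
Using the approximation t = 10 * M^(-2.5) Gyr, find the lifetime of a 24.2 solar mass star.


t = 10 * M^(-2.5) = 10 * 24.2^(-2.5) = 0.0035

0.0035 Gyr


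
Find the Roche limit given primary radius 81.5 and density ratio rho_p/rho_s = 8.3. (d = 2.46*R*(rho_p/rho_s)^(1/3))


d_Roche = 2.46 * 81.5 * 8.3^(1/3) = 405.9309

405.9309


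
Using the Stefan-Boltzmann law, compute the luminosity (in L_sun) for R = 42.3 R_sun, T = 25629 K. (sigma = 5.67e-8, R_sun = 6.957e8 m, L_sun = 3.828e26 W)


R = 42.3 * 6.957e8 m = 2.942811e+10 m. L = 4*pi*R^2*sigma*T^4 = 4*pi*(2.942811e+10)^2 * 5.67e-8 * 25629^4 = 2.662222249e+32 W. L/L_sun = 2.662222249e+32 / 3.828e26 = 695460.3577

695460.3577 L_sun


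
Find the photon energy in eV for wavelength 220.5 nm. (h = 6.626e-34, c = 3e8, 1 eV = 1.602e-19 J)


E = hc/lambda = 6.626e-34 * 3e8 / 2.205e-07 = 9.015e-19 J = 5.6273 eV

5.6273 eV


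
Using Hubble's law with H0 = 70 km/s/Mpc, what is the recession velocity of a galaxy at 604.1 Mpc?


v = H0 * d = 70 * 604.1 = 42287.0

42287.0 km/s


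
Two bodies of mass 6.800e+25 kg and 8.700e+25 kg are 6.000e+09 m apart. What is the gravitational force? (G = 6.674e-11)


F = G*m1*m2/r^2 = 6.674e-11 * 6.800e+25 * 8.700e+25 / (6.000e+09)^2 = 6.674e-11 * 5.916e+51 / 3.600e+19 = 1.097e+22

1.097e+22 N


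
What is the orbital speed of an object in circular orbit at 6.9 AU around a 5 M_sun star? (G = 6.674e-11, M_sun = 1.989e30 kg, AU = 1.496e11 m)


v = sqrt(GM/r) = sqrt(6.674e-11 * 9.945e+30 / 1.032e+12) = 25357.4252

25357.4252 m/s


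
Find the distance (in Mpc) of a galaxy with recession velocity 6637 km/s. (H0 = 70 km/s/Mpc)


d = v / H0 = 6637 / 70 = 94.8143

94.8143 Mpc


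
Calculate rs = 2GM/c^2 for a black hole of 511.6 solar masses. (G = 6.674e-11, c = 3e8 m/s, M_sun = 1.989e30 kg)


M = 511.6 * 1.989e30 kg = 1.0175724e+33 kg. rs = 2GM/c^2 = 2 * 6.674e-11 * 1.0175724e+33 / (3e8)^2 = 1.509e+06

1.509e+06 m


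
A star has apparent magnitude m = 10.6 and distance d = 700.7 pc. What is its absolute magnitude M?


M = m - 5*log10(d) + 5 = 10.6 - 5*log10(700.7) + 5 = 1.3723

1.3723


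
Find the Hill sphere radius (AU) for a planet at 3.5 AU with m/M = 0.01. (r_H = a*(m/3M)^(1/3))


r_H = a * (m/3M)^(1/3) = 3.5 * (0.01/3)^(1/3) = 0.5228

0.5228 AU


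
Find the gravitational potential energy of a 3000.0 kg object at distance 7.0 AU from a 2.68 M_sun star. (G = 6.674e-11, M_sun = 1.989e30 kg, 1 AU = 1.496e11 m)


M = 2.68 * 1.989e30 kg = 5.33052e+30 kg; r = 7.0 AU * 1.496e11 m/AU = 1.0472e+12 m. U = -GM*m/r = -(6.674e-11 * 5.33052e+30 * 3000.0) / 1.0472e+12 = -1.019e+12

-1.019e+12 J


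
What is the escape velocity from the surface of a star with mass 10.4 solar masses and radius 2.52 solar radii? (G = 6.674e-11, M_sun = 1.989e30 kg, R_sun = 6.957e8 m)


M = 10.4 * 1.989e30 kg = 2.06856e+31 kg; R = 2.52 * 6.957e8 m = 1.753164e+09 m. v_esc = sqrt(2GM/R) = sqrt(2 * 6.674e-11 * 2.06856e+31 / 1.753164e+09) = 1.255e+06

1.255e+06 m/s


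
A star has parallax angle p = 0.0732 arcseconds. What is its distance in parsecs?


d = 1/p = 1/0.0732 = 13.6612

13.6612 pc


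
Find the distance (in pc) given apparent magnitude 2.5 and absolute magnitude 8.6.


d = 10^((m - M + 5)/5) = 10^((2.5 - 8.6 + 5)/5) = 0.6026

0.6026 pc


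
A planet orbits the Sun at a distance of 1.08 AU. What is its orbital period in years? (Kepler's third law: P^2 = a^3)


P = a^(3/2) = 1.08^1.5 = 1.1224

1.1224 years


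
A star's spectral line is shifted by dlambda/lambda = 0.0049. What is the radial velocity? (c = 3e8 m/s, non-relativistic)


v = (dlambda/lambda) * c = 0.0049 * 3e8 = 1.470e+06

1.470e+06 m/s


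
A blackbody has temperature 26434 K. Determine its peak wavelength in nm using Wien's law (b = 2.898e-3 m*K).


lam_max = b / T = 2.898e-3 / 26434 = 1.096e-07 m = 109.6315 nm

109.6315 nm


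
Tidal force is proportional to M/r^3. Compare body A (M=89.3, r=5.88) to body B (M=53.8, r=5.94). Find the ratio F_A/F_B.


Ratio = (M1/r1^3) / (M2/r2^3) = (89.3/5.88^3) / (53.8/5.94^3) = 1.7112

1.7112


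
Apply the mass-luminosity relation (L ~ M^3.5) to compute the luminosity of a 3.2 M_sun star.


L/L_sun = (M/M_sun)^3.5 = 3.2^3.5 = 58.6172

58.6172 L_sun


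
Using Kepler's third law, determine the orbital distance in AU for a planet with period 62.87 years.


a = P^(2/3) = 62.87^(2/3) = 15.8111

15.8111 AU


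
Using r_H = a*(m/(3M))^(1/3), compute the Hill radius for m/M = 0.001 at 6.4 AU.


r_H = a * (m/3M)^(1/3) = 6.4 * (0.001/3)^(1/3) = 0.4438

0.4438 AU


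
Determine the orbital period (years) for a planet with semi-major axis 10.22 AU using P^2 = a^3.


P = a^(3/2) = 10.22^1.5 = 32.672

32.672 years


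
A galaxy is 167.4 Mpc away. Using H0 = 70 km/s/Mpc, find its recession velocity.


v = H0 * d = 70 * 167.4 = 11718.0

11718.0 km/s


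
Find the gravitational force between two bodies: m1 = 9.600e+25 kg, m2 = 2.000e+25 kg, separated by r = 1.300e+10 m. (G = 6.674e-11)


F = G*m1*m2/r^2 = 6.674e-11 * 9.600e+25 * 2.000e+25 / (1.300e+10)^2 = 6.674e-11 * 1.920e+51 / 1.690e+20 = 7.582e+20

7.582e+20 N


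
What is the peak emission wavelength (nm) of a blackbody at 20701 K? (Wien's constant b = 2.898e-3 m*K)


lam_max = b / T = 2.898e-3 / 20701 = 1.400e-07 m = 139.9932 nm

139.9932 nm


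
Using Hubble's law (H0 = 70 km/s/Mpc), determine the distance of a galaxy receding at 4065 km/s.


d = v / H0 = 4065 / 70 = 58.0714

58.0714 Mpc


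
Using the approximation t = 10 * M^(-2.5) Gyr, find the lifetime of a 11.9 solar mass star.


t = 10 * M^(-2.5) = 10 * 11.9^(-2.5) = 0.0205

0.0205 Gyr


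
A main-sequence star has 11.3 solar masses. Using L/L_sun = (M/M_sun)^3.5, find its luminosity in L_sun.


L/L_sun = (M/M_sun)^3.5 = 11.3^3.5 = 4850.3665

4850.3665 L_sun


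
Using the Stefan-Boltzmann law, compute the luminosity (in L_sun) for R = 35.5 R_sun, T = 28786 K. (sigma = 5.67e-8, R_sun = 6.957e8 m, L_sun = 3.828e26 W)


R = 35.5 * 6.957e8 m = 2.469735e+10 m. L = 4*pi*R^2*sigma*T^4 = 4*pi*(2.469735e+10)^2 * 5.67e-8 * 28786^4 = 2.984138117e+32 W. L/L_sun = 2.984138117e+32 / 3.828e26 = 779555.4119

779555.4119 L_sun


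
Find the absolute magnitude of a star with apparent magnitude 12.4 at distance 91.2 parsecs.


M = m - 5*log10(d) + 5 = 12.4 - 5*log10(91.2) + 5 = 7.6

7.6


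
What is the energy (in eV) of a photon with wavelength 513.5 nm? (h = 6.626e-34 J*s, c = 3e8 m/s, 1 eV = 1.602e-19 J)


E = hc/lambda = 6.626e-34 * 3e8 / 5.135e-07 = 3.871e-19 J = 2.4164 eV

2.4164 eV


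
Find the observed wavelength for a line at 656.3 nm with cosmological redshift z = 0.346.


lam_obs = lam_emit * (1 + z) = 656.3 * (1 + 0.346) = 883.3798

883.3798 nm


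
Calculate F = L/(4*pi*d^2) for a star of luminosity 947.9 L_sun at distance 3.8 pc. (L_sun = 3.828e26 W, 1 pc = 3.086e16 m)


F = L / (4*pi*d^2) = 3.629e+29 / (4*pi*(1.173e+17)^2) = 2.100e-06

2.100e-06 W/m^2


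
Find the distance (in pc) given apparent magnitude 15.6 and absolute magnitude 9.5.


d = 10^((m - M + 5)/5) = 10^((15.6 - 9.5 + 5)/5) = 165.9587

165.9587 pc


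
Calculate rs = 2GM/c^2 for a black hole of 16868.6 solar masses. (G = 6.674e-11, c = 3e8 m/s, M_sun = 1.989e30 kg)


M = 16868.6 * 1.989e30 kg = 3.35516454e+34 kg. rs = 2GM/c^2 = 2 * 6.674e-11 * 3.35516454e+34 / (3e8)^2 = 4.976e+07

4.976e+07 m


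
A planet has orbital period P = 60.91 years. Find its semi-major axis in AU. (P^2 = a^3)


a = P^(2/3) = 60.91^(2/3) = 15.4808

15.4808 AU


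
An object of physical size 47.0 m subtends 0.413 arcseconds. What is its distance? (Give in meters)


D = size / theta_rad, theta_rad = 0.413 * pi/(180*3600) = 2.002e-06, D = 2.347e+07

2.347e+07 m


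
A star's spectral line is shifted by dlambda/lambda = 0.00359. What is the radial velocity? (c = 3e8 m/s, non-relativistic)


v = (dlambda/lambda) * c = 0.00359 * 3e8 = 1.077e+06

1.077e+06 m/s


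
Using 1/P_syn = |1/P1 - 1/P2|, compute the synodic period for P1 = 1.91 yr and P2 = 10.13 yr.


1/P_syn = |1/P1 - 1/P2| = |1/1.91 - 1/10.13| => P_syn = 2.3538

2.3538 years


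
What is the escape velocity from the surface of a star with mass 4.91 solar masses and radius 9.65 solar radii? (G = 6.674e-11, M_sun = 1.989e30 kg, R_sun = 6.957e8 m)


M = 4.91 * 1.989e30 kg = 9.76599e+30 kg; R = 9.65 * 6.957e8 m = 6.713505e+09 m. v_esc = sqrt(2GM/R) = sqrt(2 * 6.674e-11 * 9.76599e+30 / 6.713505e+09) = 440647.7717

440647.7717 m/s


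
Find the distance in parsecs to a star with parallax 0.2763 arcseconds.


d = 1/p = 1/0.2763 = 3.6193

3.6193 pc


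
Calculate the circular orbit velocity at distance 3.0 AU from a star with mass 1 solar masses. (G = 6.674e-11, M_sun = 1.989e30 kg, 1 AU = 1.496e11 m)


v = sqrt(GM/r) = sqrt(6.674e-11 * 1.989e+30 / 4.488e+11) = 17198.2425

17198.2425 m/s


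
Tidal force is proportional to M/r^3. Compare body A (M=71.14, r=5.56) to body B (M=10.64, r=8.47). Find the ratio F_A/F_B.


Ratio = (M1/r1^3) / (M2/r2^3) = (71.14/5.56^3) / (10.64/8.47^3) = 23.6373

23.6373


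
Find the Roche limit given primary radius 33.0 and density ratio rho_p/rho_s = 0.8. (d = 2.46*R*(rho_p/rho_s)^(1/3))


d_Roche = 2.46 * 33.0 * 0.8^(1/3) = 75.3608

75.3608


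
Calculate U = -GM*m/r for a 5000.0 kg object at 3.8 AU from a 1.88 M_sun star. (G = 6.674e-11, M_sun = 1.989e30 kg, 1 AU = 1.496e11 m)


M = 1.88 * 1.989e30 kg = 3.73932e+30 kg; r = 3.8 AU * 1.496e11 m/AU = 5.6848e+11 m. U = -GM*m/r = -(6.674e-11 * 3.73932e+30 * 5000.0) / 5.6848e+11 = -2.195e+12

-2.195e+12 J


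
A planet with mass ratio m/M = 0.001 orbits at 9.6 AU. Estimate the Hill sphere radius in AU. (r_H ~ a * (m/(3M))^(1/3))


r_H = a * (m/3M)^(1/3) = 9.6 * (0.001/3)^(1/3) = 0.6656

0.6656 AU


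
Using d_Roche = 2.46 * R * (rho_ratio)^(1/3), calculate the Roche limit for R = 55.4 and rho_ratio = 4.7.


d_Roche = 2.46 * 55.4 * 4.7^(1/3) = 228.2851

228.2851


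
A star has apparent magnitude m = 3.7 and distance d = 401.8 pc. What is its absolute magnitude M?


M = m - 5*log10(d) + 5 = 3.7 - 5*log10(401.8) + 5 = -4.32

-4.32


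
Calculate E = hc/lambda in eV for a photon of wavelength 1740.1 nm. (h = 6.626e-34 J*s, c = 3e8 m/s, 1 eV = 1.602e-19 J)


E = hc/lambda = 6.626e-34 * 3e8 / 1.740e-06 = 1.142e-19 J = 0.7131 eV

0.7131 eV


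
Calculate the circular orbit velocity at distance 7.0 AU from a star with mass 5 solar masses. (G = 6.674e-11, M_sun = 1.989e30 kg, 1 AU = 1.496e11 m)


v = sqrt(GM/r) = sqrt(6.674e-11 * 9.945e+30 / 1.047e+12) = 25175.6492

25175.6492 m/s
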